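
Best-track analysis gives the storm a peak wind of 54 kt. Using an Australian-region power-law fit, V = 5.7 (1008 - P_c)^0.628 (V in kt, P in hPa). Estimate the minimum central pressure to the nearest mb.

972 mb

ΔP = (V / 5.7)^(1/0.628) = (54/5.7)^1.592.
54/5.7 = 9.474; 9.474^1.592 ≈ 35.89 mb.
P_c = 1008 − 35.89 = 972.11 ≈ 972 mb.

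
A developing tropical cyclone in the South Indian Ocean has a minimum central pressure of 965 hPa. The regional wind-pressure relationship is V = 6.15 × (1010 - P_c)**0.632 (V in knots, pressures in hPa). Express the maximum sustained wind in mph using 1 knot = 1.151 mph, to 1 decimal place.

78.5 mph

ΔP = 1010 − 965 = 45 hPa.
V ≈ 6.15 × 45^0.632 = 6.15 × 11.087 ≈ 68.188 kt.
68.188 × 1.151 ≈ 78.48 mph → 78.5 mph.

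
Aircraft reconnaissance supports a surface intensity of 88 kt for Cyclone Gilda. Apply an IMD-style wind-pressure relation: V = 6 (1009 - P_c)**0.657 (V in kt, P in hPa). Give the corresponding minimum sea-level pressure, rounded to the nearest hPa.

949 hPa

ΔP = (V / 6)^(1/0.657) = (88/6)^1.522.
88/6 = 14.667; 14.667^1.522 ≈ 59.60 hPa.
P_c = 1009 − 59.60 = 949.40 ≈ 949 hPa.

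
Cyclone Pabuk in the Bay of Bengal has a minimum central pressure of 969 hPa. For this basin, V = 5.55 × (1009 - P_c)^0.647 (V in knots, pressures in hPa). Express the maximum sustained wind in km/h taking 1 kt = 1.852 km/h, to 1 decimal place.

111.8 km/h

ΔP = 1009 − 969 = 40 hPa.
V ≈ 5.55 × 40^0.647 = 5.55 × 10.878 ≈ 60.371 kt.
60.371 × 1.852 ≈ 111.81 km/h → 111.8 km/h.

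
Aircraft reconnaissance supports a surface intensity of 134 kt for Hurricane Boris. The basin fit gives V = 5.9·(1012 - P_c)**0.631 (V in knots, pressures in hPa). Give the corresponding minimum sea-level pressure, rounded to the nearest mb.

ΔP = (V / 5.9)^(1/0.631) = (134/5.9)^1.585.
134/5.9 = 22.712; 22.712^1.585 ≈ 141.05 mb.
P_c = 1012 − 141.05 = 870.95 ≈ 871 mb.

871 mb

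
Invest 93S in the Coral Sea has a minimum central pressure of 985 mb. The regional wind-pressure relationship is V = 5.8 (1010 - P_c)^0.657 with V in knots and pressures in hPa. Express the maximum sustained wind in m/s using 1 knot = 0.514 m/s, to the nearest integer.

25 m/s

ΔP = 1010 − 985 = 25 mb.
V ≈ 5.8 × 25^0.657 = 5.8 × 8.288 ≈ 48.070 kt.
48.070 × 0.514 ≈ 24.71 m/s → 25 m/s.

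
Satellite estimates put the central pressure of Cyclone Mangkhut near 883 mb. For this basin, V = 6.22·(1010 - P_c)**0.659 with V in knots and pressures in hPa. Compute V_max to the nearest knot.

ΔP = 1010 − 883 = 127 mb.
127^0.659 ≈ 24.345.
V ≈ 6.22 × 24.345 ≈ 151.4 kt.

151 kt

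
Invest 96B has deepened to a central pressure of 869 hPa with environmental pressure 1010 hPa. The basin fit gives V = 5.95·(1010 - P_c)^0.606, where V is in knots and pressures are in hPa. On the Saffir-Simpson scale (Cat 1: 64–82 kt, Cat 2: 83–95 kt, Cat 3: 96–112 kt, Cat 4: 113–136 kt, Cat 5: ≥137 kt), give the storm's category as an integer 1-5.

ΔP = 1010 − 869 = 141 hPa.
V ≈ 5.95 × 141^0.606 = 5.95 × 20.06 ≈ 119 kt.
119 kt falls in the Category 4 band.

4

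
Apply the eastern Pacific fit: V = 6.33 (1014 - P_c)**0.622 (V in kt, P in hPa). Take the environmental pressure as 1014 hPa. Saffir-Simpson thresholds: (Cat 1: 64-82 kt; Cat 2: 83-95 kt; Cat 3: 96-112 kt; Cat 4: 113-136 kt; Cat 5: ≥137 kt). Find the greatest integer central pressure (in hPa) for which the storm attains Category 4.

Category 4 begins at V = 113 kt.
Required ΔP = (113/6.33)^(1/0.622) = 17.852^1.608 ≈ 102.88 hPa.
P_c ≤ 1014 − 102.88 = 911.12, so the highest integer P_c is 911 hPa.

911 hPa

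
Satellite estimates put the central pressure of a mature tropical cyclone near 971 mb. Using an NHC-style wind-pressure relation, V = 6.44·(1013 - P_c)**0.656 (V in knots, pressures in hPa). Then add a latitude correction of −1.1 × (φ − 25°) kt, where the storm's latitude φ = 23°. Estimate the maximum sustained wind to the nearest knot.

ΔP = 1013 − 971 = 42 mb.
42^0.656 ≈ 11.611.
V ≈ 6.44 × 11.611 ≈ 74.8 kt.
Latitude correction: −1.1 × (23 − 25) = 2.2 kt.
Corrected V ≈ 77 kt → 77 kt.

77 kt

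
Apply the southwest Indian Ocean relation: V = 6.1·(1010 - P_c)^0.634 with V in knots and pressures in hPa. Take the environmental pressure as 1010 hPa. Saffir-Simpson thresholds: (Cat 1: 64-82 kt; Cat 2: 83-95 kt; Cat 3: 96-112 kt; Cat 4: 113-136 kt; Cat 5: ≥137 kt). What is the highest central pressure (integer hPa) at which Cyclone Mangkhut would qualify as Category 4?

910 hPa

Category 4 begins at V = 113 kt.
Required ΔP = (113/6.1)^(1/0.634) = 18.525^1.577 ≈ 99.91 hPa.
P_c ≤ 1010 − 99.91 = 910.09, so the highest integer P_c is 910 hPa.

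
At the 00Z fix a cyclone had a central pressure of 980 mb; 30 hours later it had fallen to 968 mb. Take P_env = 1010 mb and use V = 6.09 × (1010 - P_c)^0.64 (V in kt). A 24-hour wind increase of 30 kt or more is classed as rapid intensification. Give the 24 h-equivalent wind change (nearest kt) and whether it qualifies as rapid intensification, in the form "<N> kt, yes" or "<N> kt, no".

10 kt, no

V₁: ΔP = 30, V ≈ 6.09 × 30^0.64 ≈ 53.70 kt.
V₂: ΔP = 42, V ≈ 6.09 × 42^0.64 ≈ 66.60 kt.
ΔV over 30 h = 12.90 kt → 24 h equivalent = 12.90 × 24/30 ≈ 10.32 kt.
10 kt < 30 kt ⇒ not rapid intensification.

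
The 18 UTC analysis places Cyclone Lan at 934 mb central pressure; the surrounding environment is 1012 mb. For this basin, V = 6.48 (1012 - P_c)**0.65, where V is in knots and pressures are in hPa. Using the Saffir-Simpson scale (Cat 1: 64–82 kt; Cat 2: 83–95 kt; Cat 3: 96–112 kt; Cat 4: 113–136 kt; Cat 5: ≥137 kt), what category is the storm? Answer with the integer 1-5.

3

ΔP = 1012 − 934 = 78 mb.
V ≈ 6.48 × 78^0.65 = 6.48 × 16.98 ≈ 110 kt.
110 kt falls in the Category 3 band.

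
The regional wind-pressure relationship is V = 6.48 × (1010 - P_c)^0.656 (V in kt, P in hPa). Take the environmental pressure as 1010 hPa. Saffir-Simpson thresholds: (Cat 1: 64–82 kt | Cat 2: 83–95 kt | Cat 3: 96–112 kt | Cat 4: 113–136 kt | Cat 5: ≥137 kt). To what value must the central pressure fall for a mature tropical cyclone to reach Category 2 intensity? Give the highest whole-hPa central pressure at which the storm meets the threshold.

961 hPa

Category 2 begins at V = 83 kt.
Required ΔP = (83/6.48)^(1/0.656) = 12.809^1.524 ≈ 48.78 hPa.
P_c ≤ 1010 − 48.78 = 961.22, so the highest integer P_c is 961 hPa.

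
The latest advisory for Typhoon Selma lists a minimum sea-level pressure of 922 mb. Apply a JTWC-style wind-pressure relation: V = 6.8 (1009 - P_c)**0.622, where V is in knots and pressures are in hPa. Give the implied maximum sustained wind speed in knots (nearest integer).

109 kt

ΔP = 1009 − 922 = 87 mb.
87^0.622 ≈ 16.084.
V ≈ 6.8 × 16.084 ≈ 109.4 kt.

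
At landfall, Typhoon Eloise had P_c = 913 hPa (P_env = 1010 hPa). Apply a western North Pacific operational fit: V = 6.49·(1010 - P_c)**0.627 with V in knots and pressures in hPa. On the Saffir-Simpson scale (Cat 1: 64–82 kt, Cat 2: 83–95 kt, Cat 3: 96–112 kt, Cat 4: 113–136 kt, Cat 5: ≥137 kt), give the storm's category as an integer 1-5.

4

ΔP = 1010 − 913 = 97 hPa.
V ≈ 6.49 × 97^0.627 = 6.49 × 17.61 ≈ 114 kt.
114 kt falls in the Category 4 band.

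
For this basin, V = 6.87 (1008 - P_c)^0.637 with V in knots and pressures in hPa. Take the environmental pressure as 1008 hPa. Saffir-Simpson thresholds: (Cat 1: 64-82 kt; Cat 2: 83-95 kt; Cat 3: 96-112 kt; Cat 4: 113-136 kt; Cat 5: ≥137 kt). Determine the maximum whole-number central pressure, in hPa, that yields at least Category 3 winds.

Category 3 begins at V = 96 kt.
Required ΔP = (96/6.87)^(1/0.637) = 13.974^1.570 ≈ 62.80 hPa.
P_c ≤ 1008 − 62.80 = 945.20, so the highest integer P_c is 945 hPa.

945 hPa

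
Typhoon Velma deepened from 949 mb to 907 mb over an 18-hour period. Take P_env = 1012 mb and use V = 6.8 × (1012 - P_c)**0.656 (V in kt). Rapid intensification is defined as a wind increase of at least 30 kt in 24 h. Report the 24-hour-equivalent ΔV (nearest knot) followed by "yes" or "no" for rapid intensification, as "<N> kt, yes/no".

V₁: ΔP = 63, V ≈ 6.8 × 63^0.656 ≈ 103.01 kt.
V₂: ΔP = 105, V ≈ 6.8 × 105^0.656 ≈ 144.02 kt.
ΔV over 18 h = 41.01 kt → 24 h equivalent = 41.01 × 24/18 ≈ 54.68 kt.
55 kt ≥ 30 kt ⇒ rapid intensification.

55 kt, yes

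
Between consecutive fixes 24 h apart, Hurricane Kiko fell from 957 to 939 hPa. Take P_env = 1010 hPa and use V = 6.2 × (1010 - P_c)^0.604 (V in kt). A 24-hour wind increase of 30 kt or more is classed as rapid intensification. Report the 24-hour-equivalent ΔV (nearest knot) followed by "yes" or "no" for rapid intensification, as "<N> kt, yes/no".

V₁: ΔP = 53, V ≈ 6.2 × 53^0.604 ≈ 68.21 kt.
V₂: ΔP = 71, V ≈ 6.2 × 71^0.604 ≈ 81.39 kt.
ΔV over 24 h = 13.18 kt → 24 h equivalent = 13.18 × 24/24 ≈ 13.18 kt.
13 kt < 30 kt ⇒ not rapid intensification.

13 kt, no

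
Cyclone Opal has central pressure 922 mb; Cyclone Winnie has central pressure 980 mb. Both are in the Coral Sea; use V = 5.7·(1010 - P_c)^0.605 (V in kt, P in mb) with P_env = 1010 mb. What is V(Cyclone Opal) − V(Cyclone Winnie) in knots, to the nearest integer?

Cyclone Opal: ΔP = 88; V ≈ 5.7 × 88^0.605 ≈ 85.56 kt.
Cyclone Winnie: ΔP = 30; V ≈ 5.7 × 30^0.605 ≈ 44.62 kt.
Difference ≈ 85.56 − 44.62 = 40.94 → 41 kt.

41 kt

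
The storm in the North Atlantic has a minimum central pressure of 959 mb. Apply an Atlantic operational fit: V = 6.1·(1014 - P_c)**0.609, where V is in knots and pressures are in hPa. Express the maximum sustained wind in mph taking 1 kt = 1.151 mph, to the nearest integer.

81 mph

ΔP = 1014 − 959 = 55 mb.
V ≈ 6.1 × 55^0.609 = 6.1 × 11.478 ≈ 70.018 kt.
70.018 × 1.151 ≈ 80.59 mph → 81 mph.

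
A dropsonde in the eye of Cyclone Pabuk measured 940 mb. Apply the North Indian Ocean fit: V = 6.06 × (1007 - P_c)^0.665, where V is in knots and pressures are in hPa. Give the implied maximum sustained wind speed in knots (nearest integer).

ΔP = 1007 − 940 = 67 mb.
67^0.665 ≈ 16.381.
V ≈ 6.06 × 16.381 ≈ 99.3 kt.

99 kt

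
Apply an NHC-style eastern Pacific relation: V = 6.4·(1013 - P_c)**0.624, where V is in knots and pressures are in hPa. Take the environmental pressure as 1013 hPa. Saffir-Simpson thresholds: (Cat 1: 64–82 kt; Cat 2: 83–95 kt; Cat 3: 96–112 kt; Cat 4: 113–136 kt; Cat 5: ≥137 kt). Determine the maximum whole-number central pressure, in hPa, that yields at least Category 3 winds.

Category 3 begins at V = 96 kt.
Required ΔP = (96/6.4)^(1/0.624) = 15.000^1.603 ≈ 76.69 hPa.
P_c ≤ 1013 − 76.69 = 936.31, so the highest integer P_c is 936 hPa.

936 hPa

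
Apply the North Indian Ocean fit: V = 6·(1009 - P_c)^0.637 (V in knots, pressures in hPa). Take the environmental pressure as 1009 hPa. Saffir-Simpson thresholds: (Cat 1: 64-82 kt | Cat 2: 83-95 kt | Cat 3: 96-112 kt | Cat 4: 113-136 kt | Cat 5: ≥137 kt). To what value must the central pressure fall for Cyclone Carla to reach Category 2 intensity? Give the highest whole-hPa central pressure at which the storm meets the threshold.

Category 2 begins at V = 83 kt.
Required ΔP = (83/6)^(1/0.637) = 13.833^1.570 ≈ 61.82 hPa.
P_c ≤ 1009 − 61.82 = 947.18, so the highest integer P_c is 947 hPa.

947 hPa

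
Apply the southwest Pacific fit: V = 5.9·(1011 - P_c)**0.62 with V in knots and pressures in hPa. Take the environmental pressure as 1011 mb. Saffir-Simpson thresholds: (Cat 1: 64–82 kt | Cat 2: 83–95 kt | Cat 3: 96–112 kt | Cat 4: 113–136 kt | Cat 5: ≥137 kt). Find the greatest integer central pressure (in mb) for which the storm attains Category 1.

Category 1 begins at V = 64 kt.
Required ΔP = (64/5.9)^(1/0.62) = 10.847^1.613 ≈ 46.76 mb.
P_c ≤ 1011 − 46.76 = 964.24, so the highest integer P_c is 964 mb.

964 mb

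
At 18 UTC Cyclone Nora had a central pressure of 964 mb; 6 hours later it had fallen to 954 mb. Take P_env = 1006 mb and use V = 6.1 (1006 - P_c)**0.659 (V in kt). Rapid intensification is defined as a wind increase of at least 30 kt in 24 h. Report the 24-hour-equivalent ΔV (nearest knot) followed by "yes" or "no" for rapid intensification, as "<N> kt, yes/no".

43 kt, yes

V₁: ΔP = 42, V ≈ 6.1 × 42^0.659 ≈ 71.62 kt.
V₂: ΔP = 52, V ≈ 6.1 × 52^0.659 ≈ 82.45 kt.
ΔV over 6 h = 10.83 kt → 24 h equivalent = 10.83 × 24/6 ≈ 43.32 kt.
43 kt ≥ 30 kt ⇒ rapid intensification.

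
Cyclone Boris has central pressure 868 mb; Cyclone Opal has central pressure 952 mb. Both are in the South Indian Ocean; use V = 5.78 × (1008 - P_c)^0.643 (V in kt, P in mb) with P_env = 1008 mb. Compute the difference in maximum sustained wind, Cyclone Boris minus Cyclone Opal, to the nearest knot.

Cyclone Boris: ΔP = 140; V ≈ 5.78 × 140^0.643 ≈ 138.64 kt.
Cyclone Opal: ΔP = 56; V ≈ 5.78 × 56^0.643 ≈ 76.92 kt.
Difference ≈ 138.64 − 76.92 = 61.72 → 62 kt.

62 kt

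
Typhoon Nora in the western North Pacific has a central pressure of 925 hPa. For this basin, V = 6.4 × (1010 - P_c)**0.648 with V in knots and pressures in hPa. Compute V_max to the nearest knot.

ΔP = 1010 − 925 = 85 hPa.
85^0.648 ≈ 17.794.
V ≈ 6.4 × 17.794 ≈ 113.9 kt.

114 kt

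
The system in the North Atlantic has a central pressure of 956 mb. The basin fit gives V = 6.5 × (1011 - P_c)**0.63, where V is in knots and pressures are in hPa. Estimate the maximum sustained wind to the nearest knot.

81 kt

ΔP = 1011 − 956 = 55 mb.
55^0.63 ≈ 12.486.
V ≈ 6.5 × 12.486 ≈ 81.2 kt.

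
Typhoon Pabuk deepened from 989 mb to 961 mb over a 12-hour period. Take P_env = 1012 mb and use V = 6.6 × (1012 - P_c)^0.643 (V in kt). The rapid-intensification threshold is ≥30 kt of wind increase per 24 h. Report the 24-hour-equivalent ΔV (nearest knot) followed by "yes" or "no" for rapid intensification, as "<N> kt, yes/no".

V₁: ΔP = 23, V ≈ 6.6 × 23^0.643 ≈ 49.56 kt.
V₂: ΔP = 51, V ≈ 6.6 × 51^0.643 ≈ 82.70 kt.
ΔV over 12 h = 33.14 kt → 24 h equivalent = 33.14 × 24/12 ≈ 66.28 kt.
66 kt ≥ 30 kt ⇒ rapid intensification.

66 kt, yes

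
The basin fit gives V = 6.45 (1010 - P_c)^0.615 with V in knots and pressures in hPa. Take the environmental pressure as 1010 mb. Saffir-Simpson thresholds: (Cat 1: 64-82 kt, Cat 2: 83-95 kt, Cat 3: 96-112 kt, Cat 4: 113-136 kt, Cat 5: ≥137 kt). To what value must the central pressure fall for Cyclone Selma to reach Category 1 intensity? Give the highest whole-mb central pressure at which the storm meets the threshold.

968 mb

Category 1 begins at V = 64 kt.
Required ΔP = (64/6.45)^(1/0.615) = 9.922^1.626 ≈ 41.74 mb.
P_c ≤ 1010 − 41.74 = 968.26, so the highest integer P_c is 968 mb.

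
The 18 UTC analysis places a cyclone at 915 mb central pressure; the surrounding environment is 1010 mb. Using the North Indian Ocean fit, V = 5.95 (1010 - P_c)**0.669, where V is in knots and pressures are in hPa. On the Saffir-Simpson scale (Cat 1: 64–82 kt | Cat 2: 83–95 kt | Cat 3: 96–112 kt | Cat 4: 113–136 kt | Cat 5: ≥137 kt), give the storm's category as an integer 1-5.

4

ΔP = 1010 − 915 = 95 mb.
V ≈ 5.95 × 95^0.669 = 5.95 × 21.04 ≈ 125 kt.
125 kt falls in the Category 4 band.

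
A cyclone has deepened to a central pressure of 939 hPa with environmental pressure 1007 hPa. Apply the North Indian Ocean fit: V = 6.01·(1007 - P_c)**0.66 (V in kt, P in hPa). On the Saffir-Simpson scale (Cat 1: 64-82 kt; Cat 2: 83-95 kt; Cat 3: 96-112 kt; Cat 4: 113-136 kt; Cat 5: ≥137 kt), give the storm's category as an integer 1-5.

3

ΔP = 1007 − 939 = 68 hPa.
V ≈ 6.01 × 68^0.66 = 6.01 × 16.20 ≈ 97 kt.
97 kt falls in the Category 3 band.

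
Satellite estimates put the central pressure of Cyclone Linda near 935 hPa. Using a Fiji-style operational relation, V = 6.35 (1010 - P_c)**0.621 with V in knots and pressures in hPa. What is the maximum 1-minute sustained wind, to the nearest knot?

ΔP = 1010 − 935 = 75 hPa.
75^0.621 ≈ 14.602.
V ≈ 6.35 × 14.602 ≈ 92.7 kt.

93 kt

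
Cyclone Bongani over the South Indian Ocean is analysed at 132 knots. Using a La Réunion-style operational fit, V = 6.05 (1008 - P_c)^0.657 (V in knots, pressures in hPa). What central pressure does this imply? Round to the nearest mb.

ΔP = (V / 6.05)^(1/0.657) = (132/6.05)^1.522.
132/6.05 = 21.818; 21.818^1.522 ≈ 109.09 mb.
P_c = 1008 − 109.09 = 898.91 ≈ 899 mb.

899 mb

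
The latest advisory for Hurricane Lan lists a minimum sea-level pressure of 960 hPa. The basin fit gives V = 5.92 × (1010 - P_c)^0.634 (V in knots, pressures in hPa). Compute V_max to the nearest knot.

71 kt

ΔP = 1010 − 960 = 50 hPa.
50^0.634 ≈ 11.944.
V ≈ 5.92 × 11.944 ≈ 70.7 kt.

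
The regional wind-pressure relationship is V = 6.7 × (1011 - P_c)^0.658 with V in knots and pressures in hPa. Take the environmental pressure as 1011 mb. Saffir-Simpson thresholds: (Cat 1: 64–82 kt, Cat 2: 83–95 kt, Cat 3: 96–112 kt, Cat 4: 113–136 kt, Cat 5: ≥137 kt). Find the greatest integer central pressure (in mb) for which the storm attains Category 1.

Category 1 begins at V = 64 kt.
Required ΔP = (64/6.7)^(1/0.658) = 9.552^1.520 ≈ 30.87 mb.
P_c ≤ 1011 − 30.87 = 980.13, so the highest integer P_c is 980 mb.

980 mb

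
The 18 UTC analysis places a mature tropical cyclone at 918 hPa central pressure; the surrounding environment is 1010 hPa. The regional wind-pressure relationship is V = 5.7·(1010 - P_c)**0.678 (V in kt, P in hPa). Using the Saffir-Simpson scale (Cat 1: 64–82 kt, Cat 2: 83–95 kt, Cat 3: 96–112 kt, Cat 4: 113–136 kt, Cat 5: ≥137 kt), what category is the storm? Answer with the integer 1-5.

ΔP = 1010 − 918 = 92 hPa.
V ≈ 5.7 × 92^0.678 = 5.7 × 21.45 ≈ 122 kt.
122 kt falls in the Category 4 band.

4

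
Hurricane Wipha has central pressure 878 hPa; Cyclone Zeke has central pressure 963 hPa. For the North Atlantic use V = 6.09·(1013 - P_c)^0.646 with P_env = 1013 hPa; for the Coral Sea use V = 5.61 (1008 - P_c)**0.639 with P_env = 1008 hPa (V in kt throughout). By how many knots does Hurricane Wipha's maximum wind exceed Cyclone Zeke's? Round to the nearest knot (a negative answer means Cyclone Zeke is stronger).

81 kt

Hurricane Wipha: ΔP = 135; V ≈ 6.09 × 135^0.646 ≈ 144.81 kt.
Cyclone Zeke: ΔP = 45; V ≈ 5.61 × 45^0.639 ≈ 63.88 kt.
Difference ≈ 144.81 − 63.88 = 80.93 → 81 kt.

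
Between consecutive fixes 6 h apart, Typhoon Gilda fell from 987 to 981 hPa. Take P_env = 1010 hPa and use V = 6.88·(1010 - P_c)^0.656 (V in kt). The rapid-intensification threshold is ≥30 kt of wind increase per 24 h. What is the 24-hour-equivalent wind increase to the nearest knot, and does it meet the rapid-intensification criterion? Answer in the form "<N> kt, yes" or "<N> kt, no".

35 kt, yes

V₁: ΔP = 23, V ≈ 6.88 × 23^0.656 ≈ 53.81 kt.
V₂: ΔP = 29, V ≈ 6.88 × 29^0.656 ≈ 62.65 kt.
ΔV over 6 h = 8.84 kt → 24 h equivalent = 8.84 × 24/6 ≈ 35.36 kt.
35 kt ≥ 30 kt ⇒ rapid intensification.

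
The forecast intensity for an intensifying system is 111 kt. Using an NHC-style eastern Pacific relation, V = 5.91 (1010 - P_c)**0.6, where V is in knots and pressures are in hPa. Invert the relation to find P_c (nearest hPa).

ΔP = (V / 5.91)^(1/0.6) = (111/5.91)^1.667.
111/5.91 = 18.782; 18.782^1.667 ≈ 132.71 hPa.
P_c = 1010 − 132.71 = 877.29 ≈ 877 hPa.

877 hPa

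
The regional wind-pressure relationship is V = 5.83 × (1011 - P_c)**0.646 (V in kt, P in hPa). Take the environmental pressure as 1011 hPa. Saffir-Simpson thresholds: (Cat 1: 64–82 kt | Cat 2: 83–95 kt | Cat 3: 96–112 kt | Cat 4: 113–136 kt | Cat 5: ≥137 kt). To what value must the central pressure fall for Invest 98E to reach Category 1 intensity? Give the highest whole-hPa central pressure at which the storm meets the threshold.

970 hPa

Category 1 begins at V = 64 kt.
Required ΔP = (64/5.83)^(1/0.646) = 10.978^1.548 ≈ 40.80 hPa.
P_c ≤ 1011 − 40.80 = 970.20, so the highest integer P_c is 970 hPa.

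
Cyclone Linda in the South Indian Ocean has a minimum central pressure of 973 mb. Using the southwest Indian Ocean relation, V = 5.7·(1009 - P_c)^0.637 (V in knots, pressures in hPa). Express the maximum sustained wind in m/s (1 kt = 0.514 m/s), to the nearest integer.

ΔP = 1009 − 973 = 36 mb.
V ≈ 5.7 × 36^0.637 = 5.7 × 9.803 ≈ 55.878 kt.
55.878 × 0.514 ≈ 28.72 m/s → 29 m/s.

29 m/s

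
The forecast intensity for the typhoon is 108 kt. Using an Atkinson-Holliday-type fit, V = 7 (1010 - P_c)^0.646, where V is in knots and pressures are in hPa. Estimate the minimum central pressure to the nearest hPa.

ΔP = (V / 7)^(1/0.646) = (108/7)^1.548.
108/7 = 15.429; 15.429^1.548 ≈ 69.11 hPa.
P_c = 1010 − 69.11 = 940.89 ≈ 941 hPa.

941 hPa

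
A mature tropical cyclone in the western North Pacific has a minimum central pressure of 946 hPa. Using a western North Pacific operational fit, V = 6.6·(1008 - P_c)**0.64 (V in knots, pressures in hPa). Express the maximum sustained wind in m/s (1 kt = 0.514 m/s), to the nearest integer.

ΔP = 1008 − 946 = 62 hPa.
V ≈ 6.6 × 62^0.64 = 6.6 × 14.032 ≈ 92.614 kt.
92.614 × 0.514 ≈ 47.60 m/s → 48 m/s.

48 m/s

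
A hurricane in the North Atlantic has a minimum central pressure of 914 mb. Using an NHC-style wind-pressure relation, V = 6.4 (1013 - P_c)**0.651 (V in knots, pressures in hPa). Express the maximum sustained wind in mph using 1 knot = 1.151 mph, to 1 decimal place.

146.7 mph

ΔP = 1013 − 914 = 99 mb.
V ≈ 6.4 × 99^0.651 = 6.4 × 19.914 ≈ 127.450 kt.
127.450 × 1.151 ≈ 146.69 mph → 146.7 mph.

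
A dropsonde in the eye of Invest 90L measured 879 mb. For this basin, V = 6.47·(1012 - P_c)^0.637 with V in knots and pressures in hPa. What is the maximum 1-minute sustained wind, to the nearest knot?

ΔP = 1012 − 879 = 133 mb.
133^0.637 ≈ 22.537.
V ≈ 6.47 × 22.537 ≈ 145.8 kt.

146 kt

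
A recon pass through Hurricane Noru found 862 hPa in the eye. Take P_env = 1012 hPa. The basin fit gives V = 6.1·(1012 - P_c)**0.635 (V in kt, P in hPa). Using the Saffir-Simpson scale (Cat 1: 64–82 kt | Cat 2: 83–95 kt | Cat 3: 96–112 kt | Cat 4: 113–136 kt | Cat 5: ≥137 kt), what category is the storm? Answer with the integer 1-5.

5

ΔP = 1012 − 862 = 150 hPa.
V ≈ 6.1 × 150^0.635 = 6.1 × 24.09 ≈ 147 kt.
147 kt falls in the Category 5 band.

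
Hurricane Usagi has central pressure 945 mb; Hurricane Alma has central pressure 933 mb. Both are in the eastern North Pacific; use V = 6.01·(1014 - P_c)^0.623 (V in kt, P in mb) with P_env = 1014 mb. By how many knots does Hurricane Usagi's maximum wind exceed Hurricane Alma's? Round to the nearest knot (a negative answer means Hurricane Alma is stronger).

-9 kt

Hurricane Usagi: ΔP = 69; V ≈ 6.01 × 69^0.623 ≈ 84.04 kt.
Hurricane Alma: ΔP = 81; V ≈ 6.01 × 81^0.623 ≈ 92.87 kt.
Difference ≈ 84.04 − 92.87 = -8.83 → -9 kt.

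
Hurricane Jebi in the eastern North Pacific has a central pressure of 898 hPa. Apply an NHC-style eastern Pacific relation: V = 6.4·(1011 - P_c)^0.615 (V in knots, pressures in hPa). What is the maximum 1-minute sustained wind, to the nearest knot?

ΔP = 1011 − 898 = 113 hPa.
113^0.615 ≈ 18.308.
V ≈ 6.4 × 18.308 ≈ 117.2 kt.

117 kt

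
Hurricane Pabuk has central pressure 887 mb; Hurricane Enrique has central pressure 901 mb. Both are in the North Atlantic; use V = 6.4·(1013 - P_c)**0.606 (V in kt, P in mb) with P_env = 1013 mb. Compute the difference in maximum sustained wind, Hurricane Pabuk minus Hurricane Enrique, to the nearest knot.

Hurricane Pabuk: ΔP = 126; V ≈ 6.4 × 126^0.606 ≈ 119.95 kt.
Hurricane Enrique: ΔP = 112; V ≈ 6.4 × 112^0.606 ≈ 111.69 kt.
Difference ≈ 119.95 − 111.69 = 8.26 → 8 kt.

8 kt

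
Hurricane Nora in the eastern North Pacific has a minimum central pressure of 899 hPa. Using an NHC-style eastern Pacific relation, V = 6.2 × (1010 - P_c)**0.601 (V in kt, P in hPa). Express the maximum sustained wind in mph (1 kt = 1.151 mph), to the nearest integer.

121 mph

ΔP = 1010 − 899 = 111 hPa.
V ≈ 6.2 × 111^0.601 = 6.2 × 16.953 ≈ 105.107 kt.
105.107 × 1.151 ≈ 120.98 mph → 121 mph.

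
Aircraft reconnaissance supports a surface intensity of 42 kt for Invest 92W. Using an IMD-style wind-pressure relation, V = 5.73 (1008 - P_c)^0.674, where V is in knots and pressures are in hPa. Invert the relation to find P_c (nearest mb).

989 mb

ΔP = (V / 5.73)^(1/0.674) = (42/5.73)^1.484.
42/5.73 = 7.330; 7.330^1.484 ≈ 19.21 mb.
P_c = 1008 − 19.21 = 988.79 ≈ 989 mb.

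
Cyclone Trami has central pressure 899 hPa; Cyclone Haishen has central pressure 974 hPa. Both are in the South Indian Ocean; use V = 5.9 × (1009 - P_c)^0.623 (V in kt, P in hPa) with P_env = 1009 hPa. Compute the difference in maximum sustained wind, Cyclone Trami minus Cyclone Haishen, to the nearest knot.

56 kt

Cyclone Trami: ΔP = 110; V ≈ 5.9 × 110^0.623 ≈ 110.32 kt.
Cyclone Haishen: ΔP = 35; V ≈ 5.9 × 35^0.623 ≈ 54.05 kt.
Difference ≈ 110.32 − 54.05 = 56.27 → 56 kt.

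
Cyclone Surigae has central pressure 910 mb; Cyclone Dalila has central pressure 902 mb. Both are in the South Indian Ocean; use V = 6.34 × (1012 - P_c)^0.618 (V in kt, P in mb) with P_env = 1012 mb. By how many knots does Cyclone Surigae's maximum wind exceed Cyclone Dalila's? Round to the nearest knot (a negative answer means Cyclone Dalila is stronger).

Cyclone Surigae: ΔP = 102; V ≈ 6.34 × 102^0.618 ≈ 110.51 kt.
Cyclone Dalila: ΔP = 110; V ≈ 6.34 × 110^0.618 ≈ 115.79 kt.
Difference ≈ 110.51 − 115.79 = -5.28 → -5 kt.

-5 kt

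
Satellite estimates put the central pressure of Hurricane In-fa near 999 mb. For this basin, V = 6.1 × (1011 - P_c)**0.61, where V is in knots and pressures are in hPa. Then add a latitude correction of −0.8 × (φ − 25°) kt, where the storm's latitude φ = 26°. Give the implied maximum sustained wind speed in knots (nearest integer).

27 kt

ΔP = 1011 − 999 = 12 mb.
12^0.61 ≈ 4.553.
V ≈ 6.1 × 4.553 ≈ 27.8 kt.
Latitude correction: −0.8 × (26 − 25) = -0.8 kt.
Corrected V ≈ 27 kt → 27 kt.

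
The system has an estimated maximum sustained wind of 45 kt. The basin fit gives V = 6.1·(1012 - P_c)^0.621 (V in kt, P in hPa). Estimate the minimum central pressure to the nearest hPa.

ΔP = (V / 6.1)^(1/0.621) = (45/6.1)^1.610.
45/6.1 = 7.377; 7.377^1.610 ≈ 24.98 hPa.
P_c = 1012 − 24.98 = 987.02 ≈ 987 hPa.

987 hPa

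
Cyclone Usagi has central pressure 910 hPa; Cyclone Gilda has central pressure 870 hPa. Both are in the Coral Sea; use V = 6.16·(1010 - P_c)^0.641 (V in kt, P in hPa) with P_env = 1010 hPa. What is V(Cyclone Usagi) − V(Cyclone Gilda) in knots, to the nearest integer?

-28 kt

Cyclone Usagi: ΔP = 100; V ≈ 6.16 × 100^0.641 ≈ 117.92 kt.
Cyclone Gilda: ΔP = 140; V ≈ 6.16 × 140^0.641 ≈ 146.30 kt.
Difference ≈ 117.92 − 146.30 = -28.38 → -28 kt.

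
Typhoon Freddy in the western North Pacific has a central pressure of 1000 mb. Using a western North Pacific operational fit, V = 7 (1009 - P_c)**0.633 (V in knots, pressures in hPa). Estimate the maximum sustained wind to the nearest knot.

28 kt

ΔP = 1009 − 1000 = 9 mb.
9^0.633 ≈ 4.018.
V ≈ 7 × 4.018 ≈ 28.1 kt.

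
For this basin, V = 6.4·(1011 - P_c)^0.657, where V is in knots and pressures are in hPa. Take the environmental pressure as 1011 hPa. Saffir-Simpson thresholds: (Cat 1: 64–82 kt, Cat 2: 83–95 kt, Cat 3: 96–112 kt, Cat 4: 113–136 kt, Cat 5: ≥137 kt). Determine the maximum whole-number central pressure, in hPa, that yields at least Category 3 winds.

Category 3 begins at V = 96 kt.
Required ΔP = (96/6.4)^(1/0.657) = 15.000^1.522 ≈ 61.67 hPa.
P_c ≤ 1011 − 61.67 = 949.33, so the highest integer P_c is 949 hPa.

949 hPa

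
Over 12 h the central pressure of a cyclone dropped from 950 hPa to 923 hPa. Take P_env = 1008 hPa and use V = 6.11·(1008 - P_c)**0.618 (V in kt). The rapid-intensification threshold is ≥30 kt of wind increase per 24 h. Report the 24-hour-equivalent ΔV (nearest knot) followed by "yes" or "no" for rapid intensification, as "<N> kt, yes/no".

40 kt, yes

V₁: ΔP = 58, V ≈ 6.11 × 58^0.618 ≈ 75.13 kt.
V₂: ΔP = 85, V ≈ 6.11 × 85^0.618 ≈ 95.15 kt.
ΔV over 12 h = 20.02 kt → 24 h equivalent = 20.02 × 24/12 ≈ 40.04 kt.
40 kt ≥ 30 kt ⇒ rapid intensification.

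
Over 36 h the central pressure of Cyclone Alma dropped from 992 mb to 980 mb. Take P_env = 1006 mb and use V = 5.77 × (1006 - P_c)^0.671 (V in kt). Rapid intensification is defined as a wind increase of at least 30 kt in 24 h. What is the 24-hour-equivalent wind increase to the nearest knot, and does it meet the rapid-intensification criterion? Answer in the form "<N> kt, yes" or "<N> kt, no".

12 kt, no

V₁: ΔP = 14, V ≈ 5.77 × 14^0.671 ≈ 33.90 kt.
V₂: ΔP = 26, V ≈ 5.77 × 26^0.671 ≈ 51.36 kt.
ΔV over 36 h = 17.46 kt → 24 h equivalent = 17.46 × 24/36 ≈ 11.64 kt.
12 kt < 30 kt ⇒ not rapid intensification.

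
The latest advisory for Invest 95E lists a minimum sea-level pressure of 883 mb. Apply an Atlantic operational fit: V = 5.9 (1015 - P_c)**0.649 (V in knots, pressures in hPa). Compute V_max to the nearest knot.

140 kt

ΔP = 1015 − 883 = 132 mb.
132^0.649 ≈ 23.782.
V ≈ 5.9 × 23.782 ≈ 140.3 kt.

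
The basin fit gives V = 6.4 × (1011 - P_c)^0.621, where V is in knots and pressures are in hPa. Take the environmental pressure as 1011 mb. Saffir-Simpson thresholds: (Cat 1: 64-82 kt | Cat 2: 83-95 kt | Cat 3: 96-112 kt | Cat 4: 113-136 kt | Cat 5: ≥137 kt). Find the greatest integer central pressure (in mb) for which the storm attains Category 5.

872 mb

Category 5 begins at V = 137 kt.
Required ΔP = (137/6.4)^(1/0.621) = 21.406^1.610 ≈ 138.86 mb.
P_c ≤ 1011 − 138.86 = 872.14, so the highest integer P_c is 872 mb.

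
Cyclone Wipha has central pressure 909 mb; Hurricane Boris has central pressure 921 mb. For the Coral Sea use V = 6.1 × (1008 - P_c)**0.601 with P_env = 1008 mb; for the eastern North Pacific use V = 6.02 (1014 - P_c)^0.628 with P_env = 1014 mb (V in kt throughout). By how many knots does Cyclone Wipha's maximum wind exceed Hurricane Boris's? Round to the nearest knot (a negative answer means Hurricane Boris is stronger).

-7 kt

Cyclone Wipha: ΔP = 99; V ≈ 6.1 × 99^0.601 ≈ 96.54 kt.
Hurricane Boris: ΔP = 93; V ≈ 6.02 × 93^0.628 ≈ 103.71 kt.
Difference ≈ 96.54 − 103.71 = -7.17 → -7 kt.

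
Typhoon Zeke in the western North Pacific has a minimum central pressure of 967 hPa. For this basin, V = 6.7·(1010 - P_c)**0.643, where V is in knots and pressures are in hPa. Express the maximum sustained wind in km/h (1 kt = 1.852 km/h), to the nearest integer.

139 km/h

ΔP = 1010 − 967 = 43 hPa.
V ≈ 6.7 × 43^0.643 = 6.7 × 11.228 ≈ 75.231 kt.
75.231 × 1.852 ≈ 139.33 km/h → 139 km/h.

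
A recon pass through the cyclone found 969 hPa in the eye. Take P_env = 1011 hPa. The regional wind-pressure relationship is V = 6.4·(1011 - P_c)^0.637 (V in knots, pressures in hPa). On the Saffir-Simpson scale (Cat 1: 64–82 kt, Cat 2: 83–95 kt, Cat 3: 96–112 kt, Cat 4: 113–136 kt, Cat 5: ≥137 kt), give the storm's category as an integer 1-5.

1

ΔP = 1011 − 969 = 42 hPa.
V ≈ 6.4 × 42^0.637 = 6.4 × 10.81 ≈ 69 kt.
69 kt falls in the Category 1 band.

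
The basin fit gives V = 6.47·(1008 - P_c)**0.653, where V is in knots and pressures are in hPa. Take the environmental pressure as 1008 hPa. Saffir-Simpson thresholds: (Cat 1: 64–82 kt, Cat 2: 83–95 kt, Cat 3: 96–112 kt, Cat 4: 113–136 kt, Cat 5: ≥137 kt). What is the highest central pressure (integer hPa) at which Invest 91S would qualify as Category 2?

958 hPa

Category 2 begins at V = 83 kt.
Required ΔP = (83/6.47)^(1/0.653) = 12.828^1.531 ≈ 49.78 hPa.
P_c ≤ 1008 − 49.78 = 958.22, so the highest integer P_c is 958 hPa.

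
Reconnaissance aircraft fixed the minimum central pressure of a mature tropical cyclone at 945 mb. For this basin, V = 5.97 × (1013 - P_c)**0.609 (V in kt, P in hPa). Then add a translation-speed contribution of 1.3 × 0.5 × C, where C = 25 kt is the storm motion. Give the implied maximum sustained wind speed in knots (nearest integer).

94 kt

ΔP = 1013 − 945 = 68 mb.
68^0.609 ≈ 13.062.
V ≈ 5.97 × 13.062 ≈ 78.0 kt.
Translation term: 1.3 × 0.5 × 25 = 16.25 kt.
Corrected V ≈ 94.25 kt → 94 kt.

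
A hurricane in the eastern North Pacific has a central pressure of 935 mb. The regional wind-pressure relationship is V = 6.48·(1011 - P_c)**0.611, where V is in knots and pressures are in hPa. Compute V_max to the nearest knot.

ΔP = 1011 − 935 = 76 mb.
76^0.611 ≈ 14.099.
V ≈ 6.48 × 14.099 ≈ 91.4 kt.

91 kt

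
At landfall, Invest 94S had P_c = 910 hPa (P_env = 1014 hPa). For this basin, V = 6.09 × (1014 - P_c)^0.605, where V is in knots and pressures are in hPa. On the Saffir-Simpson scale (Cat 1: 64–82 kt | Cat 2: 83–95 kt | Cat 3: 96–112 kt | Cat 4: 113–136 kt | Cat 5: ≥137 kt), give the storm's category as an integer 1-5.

3

ΔP = 1014 − 910 = 104 hPa.
V ≈ 6.09 × 104^0.605 = 6.09 × 16.61 ≈ 101 kt.
101 kt falls in the Category 3 band.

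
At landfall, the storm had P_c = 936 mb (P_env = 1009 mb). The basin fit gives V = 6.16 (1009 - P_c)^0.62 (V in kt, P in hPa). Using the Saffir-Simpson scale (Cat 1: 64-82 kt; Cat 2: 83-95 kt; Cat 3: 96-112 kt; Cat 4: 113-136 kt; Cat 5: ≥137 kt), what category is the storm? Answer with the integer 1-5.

2

ΔP = 1009 − 936 = 73 mb.
V ≈ 6.16 × 73^0.62 = 6.16 × 14.30 ≈ 88 kt.
88 kt falls in the Category 2 band.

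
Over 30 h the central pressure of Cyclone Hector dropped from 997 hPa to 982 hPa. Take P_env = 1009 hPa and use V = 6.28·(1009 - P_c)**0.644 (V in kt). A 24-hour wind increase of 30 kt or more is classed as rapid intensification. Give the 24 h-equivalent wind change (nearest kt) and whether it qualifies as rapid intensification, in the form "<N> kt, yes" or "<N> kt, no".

17 kt, no

V₁: ΔP = 12, V ≈ 6.28 × 12^0.644 ≈ 31.11 kt.
V₂: ΔP = 27, V ≈ 6.28 × 27^0.644 ≈ 52.45 kt.
ΔV over 30 h = 21.34 kt → 24 h equivalent = 21.34 × 24/30 ≈ 17.07 kt.
17 kt < 30 kt ⇒ not rapid intensification.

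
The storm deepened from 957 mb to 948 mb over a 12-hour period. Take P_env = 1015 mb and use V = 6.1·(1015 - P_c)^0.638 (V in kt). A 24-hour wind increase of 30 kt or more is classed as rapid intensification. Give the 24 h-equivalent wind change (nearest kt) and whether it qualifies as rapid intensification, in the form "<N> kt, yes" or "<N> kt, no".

V₁: ΔP = 58, V ≈ 6.1 × 58^0.638 ≈ 81.36 kt.
V₂: ΔP = 67, V ≈ 6.1 × 67^0.638 ≈ 89.20 kt.
ΔV over 12 h = 7.84 kt → 24 h equivalent = 7.84 × 24/12 ≈ 15.68 kt.
16 kt < 30 kt ⇒ not rapid intensification.

16 kt, no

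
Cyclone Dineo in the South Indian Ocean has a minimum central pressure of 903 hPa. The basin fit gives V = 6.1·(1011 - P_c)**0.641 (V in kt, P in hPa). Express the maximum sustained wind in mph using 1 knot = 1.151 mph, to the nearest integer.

ΔP = 1011 − 903 = 108 hPa.
V ≈ 6.1 × 108^0.641 = 6.1 × 20.111 ≈ 122.675 kt.
122.675 × 1.151 ≈ 141.20 mph → 141 mph.

141 mph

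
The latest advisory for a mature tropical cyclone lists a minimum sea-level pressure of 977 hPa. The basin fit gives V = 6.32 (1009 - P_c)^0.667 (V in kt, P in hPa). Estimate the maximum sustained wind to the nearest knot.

64 kt

ΔP = 1009 − 977 = 32 hPa.
32^0.667 ≈ 10.091.
V ≈ 6.32 × 10.091 ≈ 63.8 kt.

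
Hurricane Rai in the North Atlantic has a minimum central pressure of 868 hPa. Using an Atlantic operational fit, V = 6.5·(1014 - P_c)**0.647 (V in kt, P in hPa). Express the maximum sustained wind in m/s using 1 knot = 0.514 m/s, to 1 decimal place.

ΔP = 1014 − 868 = 146 hPa.
V ≈ 6.5 × 146^0.647 = 6.5 × 25.138 ≈ 163.399 kt.
163.399 × 0.514 ≈ 83.99 m/s → 84.0 m/s.

84.0 m/s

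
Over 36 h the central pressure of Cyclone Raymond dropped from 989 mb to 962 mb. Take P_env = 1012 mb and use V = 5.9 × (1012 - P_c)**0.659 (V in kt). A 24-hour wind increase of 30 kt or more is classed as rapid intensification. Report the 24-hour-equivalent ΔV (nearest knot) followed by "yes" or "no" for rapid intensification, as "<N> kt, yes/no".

V₁: ΔP = 23, V ≈ 5.9 × 23^0.659 ≈ 46.58 kt.
V₂: ΔP = 50, V ≈ 5.9 × 50^0.659 ≈ 77.71 kt.
ΔV over 36 h = 31.13 kt → 24 h equivalent = 31.13 × 24/36 ≈ 20.75 kt.
21 kt < 30 kt ⇒ not rapid intensification.

21 kt, no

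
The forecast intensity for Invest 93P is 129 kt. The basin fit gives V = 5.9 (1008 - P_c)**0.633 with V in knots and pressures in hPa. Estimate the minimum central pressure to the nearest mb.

877 mb

ΔP = (V / 5.9)^(1/0.633) = (129/5.9)^1.580.
129/5.9 = 21.864; 21.864^1.580 ≈ 130.76 mb.
P_c = 1008 − 130.76 = 877.24 ≈ 877 mb.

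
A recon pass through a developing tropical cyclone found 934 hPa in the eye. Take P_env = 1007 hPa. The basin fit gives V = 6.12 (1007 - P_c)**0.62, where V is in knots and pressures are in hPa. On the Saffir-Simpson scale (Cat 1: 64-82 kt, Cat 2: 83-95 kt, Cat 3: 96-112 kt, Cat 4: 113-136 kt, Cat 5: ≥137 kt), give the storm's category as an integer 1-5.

2

ΔP = 1007 − 934 = 73 hPa.
V ≈ 6.12 × 73^0.62 = 6.12 × 14.30 ≈ 88 kt.
88 kt falls in the Category 2 band.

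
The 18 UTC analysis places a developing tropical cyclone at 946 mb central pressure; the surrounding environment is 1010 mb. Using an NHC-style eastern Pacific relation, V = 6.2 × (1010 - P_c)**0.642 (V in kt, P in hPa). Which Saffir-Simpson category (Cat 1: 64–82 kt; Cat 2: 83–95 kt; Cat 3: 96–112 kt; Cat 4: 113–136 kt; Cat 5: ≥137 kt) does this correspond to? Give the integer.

ΔP = 1010 − 946 = 64 mb.
V ≈ 6.2 × 64^0.642 = 6.2 × 14.44 ≈ 90 kt.
90 kt falls in the Category 2 band.

2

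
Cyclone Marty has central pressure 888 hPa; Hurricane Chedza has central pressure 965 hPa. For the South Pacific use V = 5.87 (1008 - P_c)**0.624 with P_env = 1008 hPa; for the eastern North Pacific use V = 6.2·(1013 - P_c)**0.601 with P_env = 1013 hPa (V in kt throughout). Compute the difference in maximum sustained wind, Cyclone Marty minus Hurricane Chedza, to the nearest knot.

Cyclone Marty: ΔP = 120; V ≈ 5.87 × 120^0.624 ≈ 116.43 kt.
Hurricane Chedza: ΔP = 48; V ≈ 6.2 × 48^0.601 ≈ 63.51 kt.
Difference ≈ 116.43 − 63.51 = 52.92 → 53 kt.

53 kt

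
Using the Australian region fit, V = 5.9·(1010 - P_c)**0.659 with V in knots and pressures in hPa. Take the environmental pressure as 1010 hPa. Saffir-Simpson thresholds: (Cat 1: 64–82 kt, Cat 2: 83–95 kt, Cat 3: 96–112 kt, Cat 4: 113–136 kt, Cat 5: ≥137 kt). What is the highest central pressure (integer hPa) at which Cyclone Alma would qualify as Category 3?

Category 3 begins at V = 96 kt.
Required ΔP = (96/5.9)^(1/0.659) = 16.271^1.517 ≈ 68.91 hPa.
P_c ≤ 1010 − 68.91 = 941.09, so the highest integer P_c is 941 hPa.

941 hPa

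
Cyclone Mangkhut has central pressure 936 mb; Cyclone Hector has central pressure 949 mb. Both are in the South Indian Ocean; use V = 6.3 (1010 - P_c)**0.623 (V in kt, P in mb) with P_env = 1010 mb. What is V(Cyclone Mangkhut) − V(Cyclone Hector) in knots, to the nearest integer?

Cyclone Mangkhut: ΔP = 74; V ≈ 6.3 × 74^0.623 ≈ 92.02 kt.
Cyclone Hector: ΔP = 61; V ≈ 6.3 × 61^0.623 ≈ 81.58 kt.
Difference ≈ 92.02 − 81.58 = 10.44 → 10 kt.

10 kt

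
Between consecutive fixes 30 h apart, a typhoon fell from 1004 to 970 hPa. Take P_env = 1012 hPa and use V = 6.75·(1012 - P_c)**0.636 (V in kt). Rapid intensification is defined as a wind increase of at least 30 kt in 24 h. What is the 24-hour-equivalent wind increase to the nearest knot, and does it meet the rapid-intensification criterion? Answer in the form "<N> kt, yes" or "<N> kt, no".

V₁: ΔP = 8, V ≈ 6.75 × 8^0.636 ≈ 25.33 kt.
V₂: ΔP = 42, V ≈ 6.75 × 42^0.636 ≈ 72.73 kt.
ΔV over 30 h = 47.40 kt → 24 h equivalent = 47.40 × 24/30 ≈ 37.92 kt.
38 kt ≥ 30 kt ⇒ rapid intensification.

38 kt, yes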